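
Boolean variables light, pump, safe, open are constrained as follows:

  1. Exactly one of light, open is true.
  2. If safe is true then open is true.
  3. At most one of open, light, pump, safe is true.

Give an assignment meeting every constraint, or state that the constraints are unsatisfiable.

light=F, pump=F, safe=F, open=T

  (1) {light, open}: 1 true — exactly one ✓
  (2) safe=F ⇒ open: vacuous ✓
  (3) {open, light, pump, safe}: 1 true — at most one ✓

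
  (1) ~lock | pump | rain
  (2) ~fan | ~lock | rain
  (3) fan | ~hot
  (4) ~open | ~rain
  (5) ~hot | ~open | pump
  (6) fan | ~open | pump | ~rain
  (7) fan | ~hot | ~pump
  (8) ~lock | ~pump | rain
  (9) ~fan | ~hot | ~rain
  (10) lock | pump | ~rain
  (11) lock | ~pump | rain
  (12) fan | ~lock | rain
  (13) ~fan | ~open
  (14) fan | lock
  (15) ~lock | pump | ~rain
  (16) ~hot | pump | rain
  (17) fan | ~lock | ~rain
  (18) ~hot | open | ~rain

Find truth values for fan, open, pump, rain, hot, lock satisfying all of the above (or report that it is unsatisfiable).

Try fan = False:
  (fan | ~hot) forces hot = False.
  (fan | lock) forces lock = True.
  (fan | ~lock | rain) forces rain = True.
  clause (fan | ~lock | ~rain) is falsified — backtrack.
So fan = True.
  then (~fan | ~open) forces open = False.
Set pump = True.
Try rain = False:
  (~fan | ~lock | rain) forces lock = False.
  clause (lock | ~pump | rain) is falsified — backtrack.
So rain = True.
  then (~fan | ~hot | ~rain) forces hot = False.
Set lock = False.
All clauses satisfied.

fan = True, open = False, pump = True, rain = True, hot = False, lock = False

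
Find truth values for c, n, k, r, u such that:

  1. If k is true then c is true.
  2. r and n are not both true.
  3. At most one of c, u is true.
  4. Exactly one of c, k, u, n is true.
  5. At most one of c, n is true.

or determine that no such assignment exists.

c=F, n=F, k=F, r=F, u=T

  (1) k=F ⇒ c: vacuous ✓
  (2) r=F, n=F — not both ✓
  (3) {c, u}: 1 true — at most one ✓
  (4) {c, k, u, n}: 1 true — exactly one ✓
  (5) {c, n}: 0 true — at most one ✓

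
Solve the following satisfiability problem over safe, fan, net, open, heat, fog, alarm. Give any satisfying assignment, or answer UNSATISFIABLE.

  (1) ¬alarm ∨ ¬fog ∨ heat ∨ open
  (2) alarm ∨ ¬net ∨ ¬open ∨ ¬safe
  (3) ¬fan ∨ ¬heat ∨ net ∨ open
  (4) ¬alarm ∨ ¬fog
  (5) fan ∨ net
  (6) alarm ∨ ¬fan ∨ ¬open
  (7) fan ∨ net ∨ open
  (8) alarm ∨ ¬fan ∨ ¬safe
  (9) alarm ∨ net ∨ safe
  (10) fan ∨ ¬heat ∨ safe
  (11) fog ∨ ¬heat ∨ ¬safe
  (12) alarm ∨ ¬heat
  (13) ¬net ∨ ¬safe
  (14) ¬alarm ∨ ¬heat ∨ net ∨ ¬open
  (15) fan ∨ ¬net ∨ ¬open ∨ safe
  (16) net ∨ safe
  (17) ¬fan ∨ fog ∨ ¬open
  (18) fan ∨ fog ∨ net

safe=F, fan=F, net=T, open=F, heat=F, fog=F, alarm=F

Set safe = False.
  then (net ∨ safe) forces net = True.
Set fan = False.
  then (fan ∨ ¬heat ∨ safe) forces heat = False.
  then (fan ∨ ¬net ∨ ¬open ∨ safe) forces open = False.
Set fog = False.
Set alarm = False.
All clauses satisfied.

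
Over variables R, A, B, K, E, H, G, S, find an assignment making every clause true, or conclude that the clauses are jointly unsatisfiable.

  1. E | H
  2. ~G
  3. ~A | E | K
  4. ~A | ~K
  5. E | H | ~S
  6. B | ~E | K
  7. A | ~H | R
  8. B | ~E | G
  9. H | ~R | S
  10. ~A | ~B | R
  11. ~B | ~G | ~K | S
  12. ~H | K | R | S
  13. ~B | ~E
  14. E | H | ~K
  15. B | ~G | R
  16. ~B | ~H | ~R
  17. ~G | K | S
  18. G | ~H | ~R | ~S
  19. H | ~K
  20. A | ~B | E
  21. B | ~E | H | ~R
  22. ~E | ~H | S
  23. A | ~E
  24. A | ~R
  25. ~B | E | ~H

Unsatisfiable — no assignment works.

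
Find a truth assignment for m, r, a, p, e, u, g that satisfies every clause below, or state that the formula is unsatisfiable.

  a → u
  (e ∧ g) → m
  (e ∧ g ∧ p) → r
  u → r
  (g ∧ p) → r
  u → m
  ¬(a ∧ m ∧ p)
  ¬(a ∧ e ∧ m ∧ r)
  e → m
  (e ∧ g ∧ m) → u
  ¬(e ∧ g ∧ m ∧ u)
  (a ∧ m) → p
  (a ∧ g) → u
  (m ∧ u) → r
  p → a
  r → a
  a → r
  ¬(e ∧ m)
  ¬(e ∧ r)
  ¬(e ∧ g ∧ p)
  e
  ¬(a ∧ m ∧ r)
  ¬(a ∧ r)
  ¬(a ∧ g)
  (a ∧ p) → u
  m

Case m = True:
  (e) forces e = True.
  Clause (¬e ∨ ¬m) is falsified — contradiction.
Case m = False:
  Clause (m) is falsified — contradiction.
Both cases fail, so the formula is unsatisfiable.

The formula is unsatisfiable.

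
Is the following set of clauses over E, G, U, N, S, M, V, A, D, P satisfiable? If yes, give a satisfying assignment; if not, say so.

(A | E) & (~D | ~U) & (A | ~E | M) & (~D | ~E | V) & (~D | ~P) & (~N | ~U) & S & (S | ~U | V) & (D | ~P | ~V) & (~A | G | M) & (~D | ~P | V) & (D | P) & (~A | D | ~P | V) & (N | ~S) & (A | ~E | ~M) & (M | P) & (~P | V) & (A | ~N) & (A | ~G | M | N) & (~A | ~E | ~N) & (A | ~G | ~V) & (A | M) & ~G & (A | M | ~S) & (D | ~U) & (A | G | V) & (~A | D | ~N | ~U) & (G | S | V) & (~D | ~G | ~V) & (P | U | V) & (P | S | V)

E: False, G: False, U: False, N: True, S: True, M: True, V: True, A: True, D: True, P: False

Unit clause (S) forces S = True.
In (N | ~S) only N is left, so N = True.
In (A | ~N) only A is left, so A = True.
In (~A | ~E | ~N) only ~E is left, so E = False.
Unit clause (~G) forces G = False.
In (~N | ~U) only ~U is left, so U = False.
In (~A | G | M) only M is left, so M = True.
Try V = False:
  (~P | V) forces P = False.
  clause (P | U | V) is falsified — backtrack.
So V = True.
Try D = False:
  (D | ~P | ~V) forces P = False.
  clause (D | P) is falsified — backtrack.
So D = True.
  then (~D | ~P) forces P = False.
All clauses satisfied.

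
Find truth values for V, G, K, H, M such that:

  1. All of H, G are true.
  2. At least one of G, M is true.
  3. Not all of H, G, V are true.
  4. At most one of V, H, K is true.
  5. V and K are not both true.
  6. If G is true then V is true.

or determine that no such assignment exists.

Case G = True:
  (1) forces H = True.
  (3) with H=T, G=T forces V = False.
  Constraint (6) is violated (G=T, V=F) — contradiction.
Case G = False:
  Constraint (1) is violated (G=F) — contradiction.
Both cases fail — unsatisfiable.

The formula is unsatisfiable.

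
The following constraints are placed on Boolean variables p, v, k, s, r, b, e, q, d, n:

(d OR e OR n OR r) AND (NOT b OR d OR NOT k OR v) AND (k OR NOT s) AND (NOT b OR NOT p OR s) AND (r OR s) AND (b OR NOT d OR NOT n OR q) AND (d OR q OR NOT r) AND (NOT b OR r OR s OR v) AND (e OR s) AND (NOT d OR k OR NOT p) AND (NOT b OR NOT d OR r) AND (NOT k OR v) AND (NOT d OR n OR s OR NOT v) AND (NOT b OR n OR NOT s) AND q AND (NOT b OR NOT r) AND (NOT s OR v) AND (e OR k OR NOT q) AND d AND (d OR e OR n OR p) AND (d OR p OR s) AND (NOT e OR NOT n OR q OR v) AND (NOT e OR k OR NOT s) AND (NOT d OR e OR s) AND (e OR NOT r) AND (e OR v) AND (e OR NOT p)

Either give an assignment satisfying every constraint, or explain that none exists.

Unit clause (q) forces q = True.
Unit clause (d) forces d = True.
Set p = False.
Set v = True.
Set k = True.
Set s = True.
Set r = True.
  then (NOT b OR NOT r) forces b = False.
  then (e OR NOT r) forces e = True.
Set n = True.
All clauses satisfied.

p=F; v=T; k=T; s=T; r=T; b=F; e=T; q=T; d=T; n=T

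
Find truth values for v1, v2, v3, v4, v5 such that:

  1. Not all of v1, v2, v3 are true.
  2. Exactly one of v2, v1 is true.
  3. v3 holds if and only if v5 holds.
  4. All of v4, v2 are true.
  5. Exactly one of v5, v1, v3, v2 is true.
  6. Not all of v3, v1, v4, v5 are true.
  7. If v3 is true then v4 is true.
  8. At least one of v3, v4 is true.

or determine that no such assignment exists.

v1 = False, v2 = True, v3 = False, v4 = True, v5 = False

  (1) {v1, v2, v3}: 1/3 true — not all ✓
  (2) {v2, v1}: 1 true — exactly one ✓
  (3) v3=F, v5=F — same ✓
  (4) {v4, v2}: all 2 true ✓
  (5) {v5, v1, v3, v2}: 1 true — exactly one ✓
  (6) {v3, v1, v4, v5}: 1/4 true — not all ✓
  (7) v3=F ⇒ v4: vacuous ✓
  (8) {v3, v4}: 1 true — at least one ✓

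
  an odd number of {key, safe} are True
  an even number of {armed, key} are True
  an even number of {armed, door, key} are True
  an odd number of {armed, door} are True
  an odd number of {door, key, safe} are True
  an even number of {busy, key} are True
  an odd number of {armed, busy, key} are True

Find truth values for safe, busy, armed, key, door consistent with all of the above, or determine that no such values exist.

safe = False; busy = True; armed = True; key = True; door = False

{key, safe}: 1 true → odd ✓
{armed, key}: 2 true → even ✓
{armed, door, key}: 2 true → even ✓
{armed, door}: 1 true → odd ✓
{door, key, safe}: 1 true → odd ✓
{busy, key}: 2 true → even ✓
{armed, busy, key}: 3 true → odd ✓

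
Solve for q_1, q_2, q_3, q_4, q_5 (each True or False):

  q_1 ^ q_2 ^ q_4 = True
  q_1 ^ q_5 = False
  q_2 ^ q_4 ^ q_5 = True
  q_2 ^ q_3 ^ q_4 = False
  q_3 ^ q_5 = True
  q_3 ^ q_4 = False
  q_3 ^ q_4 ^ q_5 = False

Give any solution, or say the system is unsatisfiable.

q_1: False; q_2: False; q_3: True; q_4: True; q_5: False

q_1 ^ q_2 ^ q_4 = F ^ F ^ T = True ✓
q_1 ^ q_5 = F ^ F = False ✓
q_2 ^ q_4 ^ q_5 = F ^ T ^ F = True ✓
q_2 ^ q_3 ^ q_4 = F ^ T ^ T = False ✓
q_3 ^ q_5 = T ^ F = True ✓
q_3 ^ q_4 = T ^ T = False ✓
q_3 ^ q_4 ^ q_5 = T ^ T ^ F = False ✓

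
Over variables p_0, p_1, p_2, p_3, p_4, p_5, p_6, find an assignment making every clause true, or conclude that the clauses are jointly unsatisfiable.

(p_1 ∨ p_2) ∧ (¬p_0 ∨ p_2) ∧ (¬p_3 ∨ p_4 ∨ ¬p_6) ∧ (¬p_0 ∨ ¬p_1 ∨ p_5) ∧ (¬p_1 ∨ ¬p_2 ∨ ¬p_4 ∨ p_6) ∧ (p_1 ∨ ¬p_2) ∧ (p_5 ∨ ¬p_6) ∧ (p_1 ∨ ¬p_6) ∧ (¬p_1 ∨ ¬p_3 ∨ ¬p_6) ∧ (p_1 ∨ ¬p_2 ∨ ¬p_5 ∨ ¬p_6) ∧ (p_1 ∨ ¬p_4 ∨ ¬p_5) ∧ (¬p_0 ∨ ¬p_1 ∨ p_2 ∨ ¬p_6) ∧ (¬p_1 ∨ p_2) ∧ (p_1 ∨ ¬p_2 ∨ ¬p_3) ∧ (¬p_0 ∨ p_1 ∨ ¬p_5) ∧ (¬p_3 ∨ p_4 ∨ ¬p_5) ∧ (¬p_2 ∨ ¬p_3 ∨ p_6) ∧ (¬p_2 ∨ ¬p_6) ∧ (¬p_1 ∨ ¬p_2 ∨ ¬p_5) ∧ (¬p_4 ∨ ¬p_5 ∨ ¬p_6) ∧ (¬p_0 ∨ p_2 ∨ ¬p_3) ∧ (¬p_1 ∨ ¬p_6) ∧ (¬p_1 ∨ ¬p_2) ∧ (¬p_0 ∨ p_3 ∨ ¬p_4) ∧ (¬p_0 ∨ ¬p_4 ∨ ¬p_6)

No satisfying assignment exists.

Case p_1 = True:
  (¬p_1 ∨ p_2) forces p_2 = True.
  Clause (¬p_1 ∨ ¬p_2) is falsified — contradiction.
Case p_1 = False:
  (p_1 ∨ p_2) forces p_2 = True.
  Clause (p_1 ∨ ¬p_2) is falsified — contradiction.
Both cases fail, so the formula is unsatisfiable.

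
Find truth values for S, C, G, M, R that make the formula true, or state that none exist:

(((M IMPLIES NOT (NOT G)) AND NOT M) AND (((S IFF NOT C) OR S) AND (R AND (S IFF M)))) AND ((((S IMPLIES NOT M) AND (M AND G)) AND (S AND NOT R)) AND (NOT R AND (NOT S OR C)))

No satisfying assignment exists.

Case M = True: the conjunct NOT M is False.
Case M = False: the conjunct M is False.
Both cases fail — unsatisfiable.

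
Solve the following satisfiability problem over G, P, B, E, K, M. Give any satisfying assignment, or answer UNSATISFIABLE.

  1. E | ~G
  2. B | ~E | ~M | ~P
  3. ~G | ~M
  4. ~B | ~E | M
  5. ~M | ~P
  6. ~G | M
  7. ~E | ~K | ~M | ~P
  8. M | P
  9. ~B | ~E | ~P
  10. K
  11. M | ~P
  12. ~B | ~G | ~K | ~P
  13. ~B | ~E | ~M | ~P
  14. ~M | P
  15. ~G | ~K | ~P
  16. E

The formula is unsatisfiable.

Case P = True:
  (~M | ~P) forces M = False.
  Clause (M | ~P) is falsified — contradiction.
Case P = False:
  (M | P) forces M = True.
  Clause (~M | P) is falsified — contradiction.
Both cases fail, so the formula is unsatisfiable.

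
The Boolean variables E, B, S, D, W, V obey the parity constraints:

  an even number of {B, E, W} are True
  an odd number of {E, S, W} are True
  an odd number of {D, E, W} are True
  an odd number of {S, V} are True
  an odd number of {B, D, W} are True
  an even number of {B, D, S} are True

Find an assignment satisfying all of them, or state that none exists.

E = False, B = False, S = True, D = True, W = False, V = False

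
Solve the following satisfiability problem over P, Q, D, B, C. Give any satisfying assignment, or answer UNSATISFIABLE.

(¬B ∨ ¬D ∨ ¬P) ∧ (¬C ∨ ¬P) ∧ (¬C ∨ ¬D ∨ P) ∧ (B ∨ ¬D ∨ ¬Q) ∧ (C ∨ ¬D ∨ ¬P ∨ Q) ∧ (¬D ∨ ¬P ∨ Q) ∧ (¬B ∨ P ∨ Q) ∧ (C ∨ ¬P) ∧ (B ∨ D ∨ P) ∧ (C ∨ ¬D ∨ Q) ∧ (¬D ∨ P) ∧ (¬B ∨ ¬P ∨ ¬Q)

Try P = True:
  (¬C ∨ ¬P) forces C = False.
  clause (C ∨ ¬P) is falsified — backtrack.
So P = False.
  then (¬D ∨ P) forces D = False.
  then (B ∨ D ∨ P) forces B = True.
  then (¬B ∨ P ∨ Q) forces Q = True.
Set C = False.
All clauses satisfied.

P=F; Q=T; D=F; B=T; C=F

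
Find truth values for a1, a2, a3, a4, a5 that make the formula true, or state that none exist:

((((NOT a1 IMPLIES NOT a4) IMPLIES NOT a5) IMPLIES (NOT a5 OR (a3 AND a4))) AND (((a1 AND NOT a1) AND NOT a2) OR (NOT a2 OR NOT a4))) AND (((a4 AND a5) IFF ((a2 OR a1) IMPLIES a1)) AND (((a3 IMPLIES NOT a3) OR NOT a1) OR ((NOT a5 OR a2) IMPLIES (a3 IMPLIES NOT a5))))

a1=F; a2=T; a3=F; a4=F; a5=F

  (((NOT a1 IMPLIES NOT a4) IMPLIES NOT a5) IMPLIES (NOT a5 OR (a3 AND a4))) AND (((a1 AND NOT a1) AND NOT a2) OR (NOT a2 OR NOT a4)) = True
    ((NOT a1 IMPLIES NOT a4) IMPLIES NOT a5) IMPLIES (NOT a5 OR (a3 AND a4)) = True
      (NOT a1 IMPLIES NOT a4) IMPLIES NOT a5 = True
        NOT a1 IMPLIES NOT a4 = True
          NOT a1 = True
          NOT a4 = True
        NOT a5 = True
      NOT a5 OR (a3 AND a4) = True
        NOT a5 = True
        a3 AND a4 = False
    ((a1 AND NOT a1) AND NOT a2) OR (NOT a2 OR NOT a4) = True
      (a1 AND NOT a1) AND NOT a2 = False
        a1 AND NOT a1 = False
          NOT a1 = True
        NOT a2 = False
      NOT a2 OR NOT a4 = True
        NOT a2 = False
        NOT a4 = True
  ((a4 AND a5) IFF ((a2 OR a1) IMPLIES a1)) AND (((a3 IMPLIES NOT a3) OR NOT a1) OR ((NOT a5 OR a2) IMPLIES (a3 IMPLIES NOT a5))) = True
    (a4 AND a5) IFF ((a2 OR a1) IMPLIES a1) = True
      a4 AND a5 = False
      (a2 OR a1) IMPLIES a1 = False
        a2 OR a1 = True
    ((a3 IMPLIES NOT a3) OR NOT a1) OR ((NOT a5 OR a2) IMPLIES (a3 IMPLIES NOT a5)) = True
      (a3 IMPLIES NOT a3) OR NOT a1 = True
        a3 IMPLIES NOT a3 = True
          NOT a3 = True
        NOT a1 = True
      (NOT a5 OR a2) IMPLIES (a3 IMPLIES NOT a5) = True
        NOT a5 OR a2 = True
          NOT a5 = True
        a3 IMPLIES NOT a5 = True
          NOT a5 = True
Both conjuncts True, so the formula holds.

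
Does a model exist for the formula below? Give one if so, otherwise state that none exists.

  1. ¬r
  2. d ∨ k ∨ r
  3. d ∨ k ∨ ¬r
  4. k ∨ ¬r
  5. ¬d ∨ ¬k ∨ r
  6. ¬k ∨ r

Unit clause (¬r) forces r = False.
In (¬k ∨ r) only ¬k is left, so k = False.
In (d ∨ k ∨ r) only d is left, so d = True.
Check each clause:
  (¬r): ¬r holds.
  (d ∨ k ∨ r): d holds.
  (d ∨ k ∨ ¬r): d holds.
  (k ∨ ¬r): ¬r holds.
  (¬d ∨ ¬k ∨ r): ¬k holds.
  (¬k ∨ r): ¬k holds.
All clauses satisfied.

r = False, d = True, k = False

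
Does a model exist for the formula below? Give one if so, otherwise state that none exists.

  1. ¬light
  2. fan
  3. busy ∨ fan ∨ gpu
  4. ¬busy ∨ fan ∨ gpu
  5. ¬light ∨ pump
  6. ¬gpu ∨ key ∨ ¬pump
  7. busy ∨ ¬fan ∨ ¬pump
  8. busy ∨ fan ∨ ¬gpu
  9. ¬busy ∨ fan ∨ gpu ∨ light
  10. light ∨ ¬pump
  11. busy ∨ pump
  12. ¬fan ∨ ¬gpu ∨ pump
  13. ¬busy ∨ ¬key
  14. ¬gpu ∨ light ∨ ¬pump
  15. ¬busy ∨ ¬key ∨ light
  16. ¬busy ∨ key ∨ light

Case light = True:
  Clause (¬light) is falsified — contradiction.
Case light = False:
  (fan) forces fan = True.
  (light ∨ ¬pump) forces pump = False.
  (busy ∨ pump) forces busy = True.
  (¬fan ∨ ¬gpu ∨ pump) forces gpu = False.
  (¬busy ∨ ¬key) forces key = False.
  Clause (¬busy ∨ key ∨ light) is falsified — contradiction.
Both cases fail, so the formula is unsatisfiable.

UNSATISFIABLE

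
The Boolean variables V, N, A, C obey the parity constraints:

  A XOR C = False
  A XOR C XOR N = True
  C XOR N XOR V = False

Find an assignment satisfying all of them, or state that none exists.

V=T, N=T, A=F, C=F

A XOR C = F XOR F = False ✓
A XOR C XOR N = F XOR F XOR T = True ✓
C XOR N XOR V = F XOR T XOR T = False ✓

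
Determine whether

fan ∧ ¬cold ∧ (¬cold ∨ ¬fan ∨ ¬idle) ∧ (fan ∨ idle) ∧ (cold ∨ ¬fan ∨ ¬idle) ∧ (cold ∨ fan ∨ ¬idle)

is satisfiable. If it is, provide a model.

Unit clause (fan) forces fan = True.
Unit clause (¬cold) forces cold = False.
In (cold ∨ ¬fan ∨ ¬idle) only ¬idle is left, so idle = False.
All clauses satisfied.

fan=T, idle=F, cold=F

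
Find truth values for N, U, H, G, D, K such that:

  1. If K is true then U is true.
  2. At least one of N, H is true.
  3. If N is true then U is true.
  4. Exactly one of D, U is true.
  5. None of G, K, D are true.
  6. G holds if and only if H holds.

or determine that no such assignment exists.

N: True; U: True; H: False; G: False; D: False; K: False

  (1) K=F ⇒ U: vacuous ✓
  (2) {N, H}: 1 true — at least one ✓
  (3) N=T ⇒ U: T ✓
  (4) {D, U}: 1 true — exactly one ✓
  (5) {G, K, D}: 0 true — none ✓
  (6) G=F, H=F — same ✓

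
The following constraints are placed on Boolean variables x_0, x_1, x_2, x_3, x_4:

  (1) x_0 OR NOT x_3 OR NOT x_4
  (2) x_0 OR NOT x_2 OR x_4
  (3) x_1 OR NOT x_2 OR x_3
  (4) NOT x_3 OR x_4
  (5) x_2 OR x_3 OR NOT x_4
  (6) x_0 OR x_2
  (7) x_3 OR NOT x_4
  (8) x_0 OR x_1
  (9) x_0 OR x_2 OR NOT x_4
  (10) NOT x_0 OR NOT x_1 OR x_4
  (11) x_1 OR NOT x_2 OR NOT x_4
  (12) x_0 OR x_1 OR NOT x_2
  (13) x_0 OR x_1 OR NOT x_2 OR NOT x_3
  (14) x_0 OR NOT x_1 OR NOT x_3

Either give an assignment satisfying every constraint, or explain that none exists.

x_0 = True, x_1 = False, x_2 = False, x_3 = False, x_4 = False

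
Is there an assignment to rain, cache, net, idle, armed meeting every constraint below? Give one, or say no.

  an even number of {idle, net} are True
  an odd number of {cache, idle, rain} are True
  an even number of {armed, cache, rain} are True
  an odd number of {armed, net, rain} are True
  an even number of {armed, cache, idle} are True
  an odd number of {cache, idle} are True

rain: False; cache: True; net: False; idle: False; armed: True

{idle, net}: 0 true → even ✓
{cache, idle, rain}: 1 true → odd ✓
{armed, cache, rain}: 2 true → even ✓
{armed, net, rain}: 1 true → odd ✓
{armed, cache, idle}: 2 true → even ✓
{cache, idle}: 1 true → odd ✓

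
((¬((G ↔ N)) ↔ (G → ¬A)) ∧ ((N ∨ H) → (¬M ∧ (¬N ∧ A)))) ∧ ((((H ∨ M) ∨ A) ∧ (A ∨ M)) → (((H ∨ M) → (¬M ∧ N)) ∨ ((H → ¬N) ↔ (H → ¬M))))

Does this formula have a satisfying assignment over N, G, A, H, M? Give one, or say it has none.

N=F, G=T, A=F, H=F, M=T

  (¬((G ↔ N)) ↔ (G → ¬A)) ∧ ((N ∨ H) → (¬M ∧ (¬N ∧ A))) = True
    ¬((G ↔ N)) ↔ (G → ¬A) = True
      ¬((G ↔ N)) = True
        G ↔ N = False
      G → ¬A = True
        ¬A = True
    (N ∨ H) → (¬M ∧ (¬N ∧ A)) = True
      N ∨ H = False
      ¬M ∧ (¬N ∧ A) = False
        ¬M = False
        ¬N ∧ A = False
          ¬N = True
  (((H ∨ M) ∨ A) ∧ (A ∨ M)) → (((H ∨ M) → (¬M ∧ N)) ∨ ((H → ¬N) ↔ (H → ¬M))) = True
    ((H ∨ M) ∨ A) ∧ (A ∨ M) = True
      (H ∨ M) ∨ A = True
        H ∨ M = True
      A ∨ M = True
    ((H ∨ M) → (¬M ∧ N)) ∨ ((H → ¬N) ↔ (H → ¬M)) = True
      (H ∨ M) → (¬M ∧ N) = False
        H ∨ M = True
        ¬M ∧ N = False
          ¬M = False
      (H → ¬N) ↔ (H → ¬M) = True
        H → ¬N = True
          ¬N = True
        H → ¬M = True
          ¬M = False
Both conjuncts True, so the formula holds.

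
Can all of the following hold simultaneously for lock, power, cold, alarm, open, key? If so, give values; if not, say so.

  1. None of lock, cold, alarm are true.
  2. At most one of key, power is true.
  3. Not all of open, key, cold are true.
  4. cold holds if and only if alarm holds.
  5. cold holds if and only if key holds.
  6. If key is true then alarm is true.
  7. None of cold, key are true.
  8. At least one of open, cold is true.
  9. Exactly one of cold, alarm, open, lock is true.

lock = False; power = True; cold = False; alarm = False; open = True; key = False

  (1) {lock, cold, alarm}: 0 true — none ✓
  (2) {key, power}: 1 true — at most one ✓
  (3) {open, key, cold}: 1/3 true — not all ✓
  (4) cold=F, alarm=F — same ✓
  (5) cold=F, key=F — same ✓
  (6) key=F ⇒ alarm: vacuous ✓
  (7) {cold, key}: 0 true — none ✓
  (8) {open, cold}: 1 true — at least one ✓
  (9) {cold, alarm, open, lock}: 1 true — exactly one ✓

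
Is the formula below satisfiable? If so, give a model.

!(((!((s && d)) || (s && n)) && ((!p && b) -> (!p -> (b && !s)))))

p: False, d: True, s: True, b: True, n: True

  !(((!((s && d)) || (s && n)) && ((!p && b) -> (!p -> (b && !s))))) = True
    (!((s && d)) || (s && n)) && ((!p && b) -> (!p -> (b && !s))) = False
      !((s && d)) || (s && n) = True
        !((s && d)) = False
          s && d = True
        s && n = True
      (!p && b) -> (!p -> (b && !s)) = False
        !p && b = True
          !p = True
        !p -> (b && !s) = False
          !p = True
          b && !s = False
            !s = False
The formula evaluates to True.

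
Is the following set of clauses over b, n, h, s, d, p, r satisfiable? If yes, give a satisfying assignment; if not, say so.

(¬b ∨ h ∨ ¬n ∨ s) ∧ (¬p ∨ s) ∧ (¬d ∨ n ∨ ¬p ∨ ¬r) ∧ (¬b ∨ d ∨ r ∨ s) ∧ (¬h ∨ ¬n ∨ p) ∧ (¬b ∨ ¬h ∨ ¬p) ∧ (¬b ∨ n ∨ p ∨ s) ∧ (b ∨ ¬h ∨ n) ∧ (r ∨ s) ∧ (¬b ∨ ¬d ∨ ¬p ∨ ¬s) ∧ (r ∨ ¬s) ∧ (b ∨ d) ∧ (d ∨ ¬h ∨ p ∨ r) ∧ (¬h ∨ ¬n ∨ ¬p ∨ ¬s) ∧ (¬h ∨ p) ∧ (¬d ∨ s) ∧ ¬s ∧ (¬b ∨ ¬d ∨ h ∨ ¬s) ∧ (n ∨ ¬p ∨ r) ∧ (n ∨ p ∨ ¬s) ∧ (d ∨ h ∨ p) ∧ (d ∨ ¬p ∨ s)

UNSATISFIABLE

Case s = True:
  Clause (¬s) is falsified — contradiction.
Case s = False:
  (¬p ∨ s) forces p = False.
  (r ∨ s) forces r = True.
  (¬h ∨ p) forces h = False.
  (¬d ∨ s) forces d = False.
  Clause (d ∨ h ∨ p) is falsified — contradiction.
Both cases fail, so the formula is unsatisfiable.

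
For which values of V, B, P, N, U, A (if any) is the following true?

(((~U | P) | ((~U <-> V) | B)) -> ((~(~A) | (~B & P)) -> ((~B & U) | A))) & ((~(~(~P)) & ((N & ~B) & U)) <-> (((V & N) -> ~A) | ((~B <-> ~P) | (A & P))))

V = True, B = True, P = False, N = True, U = False, A = True

  ((~U | P) | ((~U <-> V) | B)) -> ((~(~A) | (~B & P)) -> ((~B & U) | A)) = True
    (~U | P) | ((~U <-> V) | B) = True
      ~U | P = True
        ~U = True
      (~U <-> V) | B = True
        ~U <-> V = True
          ~U = True
    (~(~A) | (~B & P)) -> ((~B & U) | A) = True
      ~(~A) | (~B & P) = True
        ~(~A) = True
          ~A = False
        ~B & P = False
          ~B = False
      (~B & U) | A = True
        ~B & U = False
          ~B = False
  (~(~(~P)) & ((N & ~B) & U)) <-> (((V & N) -> ~A) | ((~B <-> ~P) | (A & P))) = True
    ~(~(~P)) & ((N & ~B) & U) = False
      ~(~(~P)) = True
        ~(~P) = False
          ~P = True
      (N & ~B) & U = False
        N & ~B = False
          ~B = False
    ((V & N) -> ~A) | ((~B <-> ~P) | (A & P)) = False
      (V & N) -> ~A = False
        V & N = True
        ~A = False
      (~B <-> ~P) | (A & P) = False
        ~B <-> ~P = False
          ~B = False
          ~P = True
        A & P = False
Both conjuncts True, so the formula holds.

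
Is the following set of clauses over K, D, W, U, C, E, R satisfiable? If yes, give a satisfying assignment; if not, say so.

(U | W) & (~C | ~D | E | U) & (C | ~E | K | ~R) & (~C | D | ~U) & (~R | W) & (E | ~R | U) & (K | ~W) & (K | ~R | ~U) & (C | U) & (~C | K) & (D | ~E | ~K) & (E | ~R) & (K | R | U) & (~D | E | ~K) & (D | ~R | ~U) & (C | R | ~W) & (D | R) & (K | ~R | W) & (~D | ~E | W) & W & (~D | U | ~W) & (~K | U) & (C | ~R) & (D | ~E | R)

K = True; D = True; W = True; U = True; C = True; E = True; R = True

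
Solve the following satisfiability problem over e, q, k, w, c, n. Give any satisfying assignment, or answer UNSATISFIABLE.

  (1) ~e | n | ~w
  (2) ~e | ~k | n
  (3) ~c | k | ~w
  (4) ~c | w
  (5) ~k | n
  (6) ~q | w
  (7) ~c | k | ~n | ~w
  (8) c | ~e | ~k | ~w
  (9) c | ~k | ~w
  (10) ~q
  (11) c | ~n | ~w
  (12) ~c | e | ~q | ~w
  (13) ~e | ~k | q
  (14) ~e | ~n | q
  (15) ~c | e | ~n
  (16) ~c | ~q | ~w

Unit clause (~q) forces q = False.
Set e = False.
Set k = False.
Set w = True.
  then (~c | k | ~w) forces c = False.
  then (c | ~n | ~w) forces n = False.
All clauses satisfied.

e: False, q: False, k: False, w: True, c: False, n: False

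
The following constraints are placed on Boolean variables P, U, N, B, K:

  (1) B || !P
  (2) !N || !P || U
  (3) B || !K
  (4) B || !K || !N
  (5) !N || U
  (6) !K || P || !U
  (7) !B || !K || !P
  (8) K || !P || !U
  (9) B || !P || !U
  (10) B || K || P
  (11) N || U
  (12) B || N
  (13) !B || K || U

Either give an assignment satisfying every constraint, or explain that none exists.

P = False; U = True; N = True; B = True; K = False

Set P = False.
Set U = True.
  then (!K || P || !U) forces K = False.
  then (B || K || P) forces B = True.
Set N = True.
All clauses satisfied.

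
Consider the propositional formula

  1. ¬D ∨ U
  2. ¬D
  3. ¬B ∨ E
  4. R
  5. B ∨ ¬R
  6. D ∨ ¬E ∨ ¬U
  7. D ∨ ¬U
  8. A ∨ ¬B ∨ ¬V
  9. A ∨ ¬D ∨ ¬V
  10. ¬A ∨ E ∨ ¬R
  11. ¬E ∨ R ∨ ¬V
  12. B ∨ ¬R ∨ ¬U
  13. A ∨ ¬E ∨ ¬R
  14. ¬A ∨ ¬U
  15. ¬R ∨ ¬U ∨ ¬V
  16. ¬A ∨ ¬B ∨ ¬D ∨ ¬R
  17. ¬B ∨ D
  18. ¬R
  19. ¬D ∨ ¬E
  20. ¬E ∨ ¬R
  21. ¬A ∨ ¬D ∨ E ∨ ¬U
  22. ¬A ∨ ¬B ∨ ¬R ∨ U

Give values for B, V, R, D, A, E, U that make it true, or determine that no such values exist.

Unsatisfiable

Case R = True:
  Clause (¬R) is falsified — contradiction.
Case R = False:
  Clause (R) is falsified — contradiction.
Both cases fail, so the formula is unsatisfiable.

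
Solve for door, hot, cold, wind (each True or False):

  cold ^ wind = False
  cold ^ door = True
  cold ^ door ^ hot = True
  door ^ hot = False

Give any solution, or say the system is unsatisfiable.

door=F; hot=F; cold=T; wind=T

cold ^ wind = T ^ T = False ✓
cold ^ door = T ^ F = True ✓
cold ^ door ^ hot = T ^ F ^ F = True ✓
door ^ hot = F ^ F = False ✓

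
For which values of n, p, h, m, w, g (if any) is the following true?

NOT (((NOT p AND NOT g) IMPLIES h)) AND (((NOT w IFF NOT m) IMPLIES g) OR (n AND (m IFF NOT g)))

n: False, p: False, h: False, m: True, w: False, g: False

  NOT (((NOT p AND NOT g) IMPLIES h)) = True
    (NOT p AND NOT g) IMPLIES h = False
      NOT p AND NOT g = True
        NOT p = True
        NOT g = True
  ((NOT w IFF NOT m) IMPLIES g) OR (n AND (m IFF NOT g)) = True
    (NOT w IFF NOT m) IMPLIES g = True
      NOT w IFF NOT m = False
        NOT w = True
        NOT m = False
    n AND (m IFF NOT g) = False
      m IFF NOT g = True
        NOT g = True
Both conjuncts True, so the formula holds.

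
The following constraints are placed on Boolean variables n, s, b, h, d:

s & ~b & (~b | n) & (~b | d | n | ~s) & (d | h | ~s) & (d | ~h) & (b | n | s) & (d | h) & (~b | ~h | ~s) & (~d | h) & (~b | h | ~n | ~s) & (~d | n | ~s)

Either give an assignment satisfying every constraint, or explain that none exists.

Unit clause (s) forces s = True.
Unit clause (~b) forces b = False.
Try n = False:
  (~d | n | ~s) forces d = False.
  (d | h | ~s) forces h = True.
  clause (d | ~h) is falsified — backtrack.
So n = True.
Set h = True.
  then (d | ~h) forces d = True.
All clauses satisfied.

n = True, s = True, b = False, h = True, d = True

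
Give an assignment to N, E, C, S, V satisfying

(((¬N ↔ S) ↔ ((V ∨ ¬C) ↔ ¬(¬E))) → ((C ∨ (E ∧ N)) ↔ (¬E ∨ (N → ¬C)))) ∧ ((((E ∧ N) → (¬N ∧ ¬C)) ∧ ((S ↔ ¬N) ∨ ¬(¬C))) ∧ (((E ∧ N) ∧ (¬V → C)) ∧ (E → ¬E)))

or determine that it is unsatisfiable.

Case E = True: the conjunct E → ¬E becomes True → ¬True = False.
Case E = False: the conjunct E is False.
Both cases fail — unsatisfiable.

The formula is unsatisfiable.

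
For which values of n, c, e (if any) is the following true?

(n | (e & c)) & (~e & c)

n: True; c: True; e: False

  n | (e & c) = True
    e & c = False
  ~e & c = True
    ~e = True
Both conjuncts True, so the formula holds.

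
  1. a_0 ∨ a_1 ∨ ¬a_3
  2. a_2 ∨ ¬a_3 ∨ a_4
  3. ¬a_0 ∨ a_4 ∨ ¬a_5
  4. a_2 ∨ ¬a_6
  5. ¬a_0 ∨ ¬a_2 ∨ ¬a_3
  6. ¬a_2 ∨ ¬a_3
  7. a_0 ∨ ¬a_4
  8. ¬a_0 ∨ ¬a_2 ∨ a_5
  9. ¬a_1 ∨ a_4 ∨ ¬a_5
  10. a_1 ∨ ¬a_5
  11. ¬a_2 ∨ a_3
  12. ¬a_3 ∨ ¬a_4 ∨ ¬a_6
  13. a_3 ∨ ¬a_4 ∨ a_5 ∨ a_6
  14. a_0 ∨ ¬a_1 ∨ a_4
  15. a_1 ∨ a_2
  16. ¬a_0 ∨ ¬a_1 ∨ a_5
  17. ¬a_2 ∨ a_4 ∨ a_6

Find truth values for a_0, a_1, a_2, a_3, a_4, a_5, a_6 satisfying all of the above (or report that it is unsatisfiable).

Set a_0 = True.
Try a_1 = False:
  (a_1 ∨ ¬a_5) forces a_5 = False.
  (¬a_0 ∨ ¬a_2 ∨ a_5) forces a_2 = False.
  clause (a_1 ∨ a_2) is falsified — backtrack.
So a_1 = True.
  then (¬a_0 ∨ ¬a_1 ∨ a_5) forces a_5 = True.
  then (¬a_0 ∨ a_4 ∨ ¬a_5) forces a_4 = True.
Set a_2 = False.
  then (a_2 ∨ ¬a_6) forces a_6 = False.
Set a_3 = False.
All clauses satisfied.

a_0=T, a_1=T, a_2=F, a_3=F, a_4=T, a_5=T, a_6=F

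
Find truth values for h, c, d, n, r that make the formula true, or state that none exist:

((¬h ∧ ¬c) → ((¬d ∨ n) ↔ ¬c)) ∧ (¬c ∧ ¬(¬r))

h = True; c = False; d = True; n = True; r = True

  (¬h ∧ ¬c) → ((¬d ∨ n) ↔ ¬c) = True
    ¬h ∧ ¬c = False
      ¬h = False
      ¬c = True
    (¬d ∨ n) ↔ ¬c = True
      ¬d ∨ n = True
        ¬d = False
      ¬c = True
  ¬c ∧ ¬(¬r) = True
    ¬c = True
    ¬(¬r) = True
      ¬r = False
Both conjuncts True, so the formula holds.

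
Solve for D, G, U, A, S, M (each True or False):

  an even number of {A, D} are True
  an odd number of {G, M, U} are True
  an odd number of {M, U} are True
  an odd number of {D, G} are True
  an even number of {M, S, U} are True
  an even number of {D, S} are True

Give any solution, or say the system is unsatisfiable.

D = True; G = False; U = True; A = True; S = True; M = False

{A, D}: 2 true → even ✓
{G, M, U}: 1 true → odd ✓
{M, U}: 1 true → odd ✓
{D, G}: 1 true → odd ✓
{M, S, U}: 2 true → even ✓
{D, S}: 2 true → even ✓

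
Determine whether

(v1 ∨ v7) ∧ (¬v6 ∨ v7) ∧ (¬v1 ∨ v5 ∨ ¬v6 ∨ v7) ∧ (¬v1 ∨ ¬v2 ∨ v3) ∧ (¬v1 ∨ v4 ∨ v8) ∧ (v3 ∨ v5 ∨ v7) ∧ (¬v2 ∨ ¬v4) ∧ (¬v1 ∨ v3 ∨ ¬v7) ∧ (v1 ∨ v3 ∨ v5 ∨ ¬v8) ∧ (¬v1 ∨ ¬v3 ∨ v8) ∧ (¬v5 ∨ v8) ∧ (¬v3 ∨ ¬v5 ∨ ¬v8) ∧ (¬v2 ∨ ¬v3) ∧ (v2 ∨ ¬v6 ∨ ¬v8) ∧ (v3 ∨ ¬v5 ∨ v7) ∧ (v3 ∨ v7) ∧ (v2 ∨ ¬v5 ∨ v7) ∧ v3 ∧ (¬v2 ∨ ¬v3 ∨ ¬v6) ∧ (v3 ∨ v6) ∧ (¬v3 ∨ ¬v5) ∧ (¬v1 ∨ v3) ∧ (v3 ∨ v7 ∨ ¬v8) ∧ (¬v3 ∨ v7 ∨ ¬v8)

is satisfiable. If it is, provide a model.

Unit clause (v3) forces v3 = True.
In (¬v3 ∨ ¬v5) only ¬v5 is left, so v5 = False.
In (¬v2 ∨ ¬v3) only ¬v2 is left, so v2 = False.
Set v1 = False.
  then (v1 ∨ v7) forces v7 = True.
Set v4 = True.
Set v6 = True.
  then (v2 ∨ ¬v6 ∨ ¬v8) forces v8 = False.
All clauses satisfied.

v1 = False, v2 = False, v3 = True, v4 = True, v5 = False, v6 = True, v7 = True, v8 = False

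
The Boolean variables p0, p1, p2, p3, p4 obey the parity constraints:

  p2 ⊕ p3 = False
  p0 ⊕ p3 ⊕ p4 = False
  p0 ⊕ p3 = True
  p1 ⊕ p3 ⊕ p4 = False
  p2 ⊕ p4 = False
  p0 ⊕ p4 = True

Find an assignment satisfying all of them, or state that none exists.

p0 = False, p1 = False, p2 = True, p3 = True, p4 = True

p2 ⊕ p3 = T ⊕ T = False ✓
p0 ⊕ p3 ⊕ p4 = F ⊕ T ⊕ T = False ✓
p0 ⊕ p3 = F ⊕ T = True ✓
p1 ⊕ p3 ⊕ p4 = F ⊕ T ⊕ T = False ✓
p2 ⊕ p4 = T ⊕ T = False ✓
p0 ⊕ p4 = F ⊕ T = True ✓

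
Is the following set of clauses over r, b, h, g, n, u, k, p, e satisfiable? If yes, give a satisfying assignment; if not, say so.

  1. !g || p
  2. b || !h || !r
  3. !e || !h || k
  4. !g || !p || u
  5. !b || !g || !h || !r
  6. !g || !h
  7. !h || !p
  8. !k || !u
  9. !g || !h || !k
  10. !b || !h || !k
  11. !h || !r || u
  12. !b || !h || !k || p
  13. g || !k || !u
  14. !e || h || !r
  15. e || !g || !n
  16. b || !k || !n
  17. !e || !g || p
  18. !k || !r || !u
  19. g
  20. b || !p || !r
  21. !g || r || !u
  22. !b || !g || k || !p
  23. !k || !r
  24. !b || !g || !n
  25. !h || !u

Case g = True:
  (!g || p) forces p = True.
  (!g || !p || u) forces u = True.
  (!g || !h) forces h = False.
  (!k || !u) forces k = False.
  (!g || r || !u) forces r = True.
  (!e || h || !r) forces e = False.
  (e || !g || !n) forces n = False.
  (b || !p || !r) forces b = True.
  Clause (!b || !g || k || !p) is falsified — contradiction.
Case g = False:
  Clause (g) is falsified — contradiction.
Both cases fail, so the formula is unsatisfiable.

No satisfying assignment exists.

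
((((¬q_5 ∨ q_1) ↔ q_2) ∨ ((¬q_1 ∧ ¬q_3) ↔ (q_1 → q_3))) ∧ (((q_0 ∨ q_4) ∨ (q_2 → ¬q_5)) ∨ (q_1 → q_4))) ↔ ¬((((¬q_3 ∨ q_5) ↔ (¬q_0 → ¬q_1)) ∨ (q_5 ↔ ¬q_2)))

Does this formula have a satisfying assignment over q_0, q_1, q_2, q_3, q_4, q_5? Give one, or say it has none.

q_0=T, q_1=T, q_2=F, q_3=T, q_4=F, q_5=T

  ((((¬q_5 ∨ q_1) ↔ q_2) ∨ ((¬q_1 ∧ ¬q_3) ↔ (q_1 → q_3))) ∧ (((q_0 ∨ q_4) ∨ (q_2 → ¬q_5)) ∨ (q_1 → q_4))) ↔ ¬((((¬q_3 ∨ q_5) ↔ (¬q_0 → ¬q_1)) ∨ (q_5 ↔ ¬q_2))) = True
    (((¬q_5 ∨ q_1) ↔ q_2) ∨ ((¬q_1 ∧ ¬q_3) ↔ (q_1 → q_3))) ∧ (((q_0 ∨ q_4) ∨ (q_2 → ¬q_5)) ∨ (q_1 → q_4)) = False
      ((¬q_5 ∨ q_1) ↔ q_2) ∨ ((¬q_1 ∧ ¬q_3) ↔ (q_1 → q_3)) = False
        (¬q_5 ∨ q_1) ↔ q_2 = False
          ¬q_5 ∨ q_1 = True
            ¬q_5 = False
        (¬q_1 ∧ ¬q_3) ↔ (q_1 → q_3) = False
          ¬q_1 ∧ ¬q_3 = False
            ¬q_1 = False
            ¬q_3 = False
          q_1 → q_3 = True
      ((q_0 ∨ q_4) ∨ (q_2 → ¬q_5)) ∨ (q_1 → q_4) = True
        (q_0 ∨ q_4) ∨ (q_2 → ¬q_5) = True
          q_0 ∨ q_4 = True
          q_2 → ¬q_5 = True
            ¬q_5 = False
        q_1 → q_4 = False
    ¬((((¬q_3 ∨ q_5) ↔ (¬q_0 → ¬q_1)) ∨ (q_5 ↔ ¬q_2))) = False
      ((¬q_3 ∨ q_5) ↔ (¬q_0 → ¬q_1)) ∨ (q_5 ↔ ¬q_2) = True
        (¬q_3 ∨ q_5) ↔ (¬q_0 → ¬q_1) = True
          ¬q_3 ∨ q_5 = True
            ¬q_3 = False
          ¬q_0 → ¬q_1 = True
            ¬q_0 = False
            ¬q_1 = False
        q_5 ↔ ¬q_2 = True
          ¬q_2 = True
The formula evaluates to True.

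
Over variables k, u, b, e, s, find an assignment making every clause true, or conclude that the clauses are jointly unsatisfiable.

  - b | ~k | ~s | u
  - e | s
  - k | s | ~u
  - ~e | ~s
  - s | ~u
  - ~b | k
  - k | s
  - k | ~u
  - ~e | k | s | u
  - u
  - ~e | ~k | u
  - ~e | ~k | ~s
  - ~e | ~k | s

k = True; u = True; b = True; e = False; s = True

Unit clause (u) forces u = True.
In (s | ~u) only s is left, so s = True.
In (k | ~u) only k is left, so k = True.
In (~e | ~k | ~s) only ~e is left, so e = False.
Set b = True.
All clauses satisfied.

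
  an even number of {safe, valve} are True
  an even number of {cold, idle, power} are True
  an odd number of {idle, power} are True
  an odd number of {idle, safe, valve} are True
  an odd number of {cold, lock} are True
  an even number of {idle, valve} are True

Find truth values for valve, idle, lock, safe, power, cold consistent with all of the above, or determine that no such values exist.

valve=T, idle=T, lock=F, safe=T, power=F, cold=T

{safe, valve}: 2 true → even ✓
{cold, idle, power}: 2 true → even ✓
{idle, power}: 1 true → odd ✓
{idle, safe, valve}: 3 true → odd ✓
{cold, lock}: 1 true → odd ✓
{idle, valve}: 2 true → even ✓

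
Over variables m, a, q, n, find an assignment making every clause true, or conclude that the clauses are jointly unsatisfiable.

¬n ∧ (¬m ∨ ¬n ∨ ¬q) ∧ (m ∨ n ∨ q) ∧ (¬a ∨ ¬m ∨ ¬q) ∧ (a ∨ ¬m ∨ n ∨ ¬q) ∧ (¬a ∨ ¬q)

Unit clause (¬n) forces n = False.
Set m = False.
  then (m ∨ n ∨ q) forces q = True.
  then (¬a ∨ ¬q) forces a = False.
All clauses satisfied.

m = False, a = False, q = True, n = False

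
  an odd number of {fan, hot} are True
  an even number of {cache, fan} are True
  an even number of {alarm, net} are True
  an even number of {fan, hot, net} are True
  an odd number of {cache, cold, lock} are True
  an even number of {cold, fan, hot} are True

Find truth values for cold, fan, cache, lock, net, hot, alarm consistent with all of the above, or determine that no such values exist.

cold: True, fan: False, cache: False, lock: False, net: True, hot: True, alarm: True

{fan, hot}: 1 true → odd ✓
{cache, fan}: 0 true → even ✓
{alarm, net}: 2 true → even ✓
{fan, hot, net}: 2 true → even ✓
{cache, cold, lock}: 1 true → odd ✓
{cold, fan, hot}: 2 true → even ✓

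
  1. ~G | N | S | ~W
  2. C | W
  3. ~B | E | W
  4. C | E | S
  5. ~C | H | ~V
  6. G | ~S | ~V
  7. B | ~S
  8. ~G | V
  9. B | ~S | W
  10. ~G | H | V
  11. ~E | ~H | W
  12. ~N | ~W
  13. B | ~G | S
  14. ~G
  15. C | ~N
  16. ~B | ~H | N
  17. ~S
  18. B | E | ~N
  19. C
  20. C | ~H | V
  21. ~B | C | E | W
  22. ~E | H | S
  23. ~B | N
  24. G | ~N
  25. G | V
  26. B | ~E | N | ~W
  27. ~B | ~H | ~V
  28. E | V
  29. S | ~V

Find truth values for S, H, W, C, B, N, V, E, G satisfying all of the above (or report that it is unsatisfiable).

Case V = True:
  (~G) forces G = False.
  (G | ~S | ~V) forces S = False.
  Clause (S | ~V) is falsified — contradiction.
Case V = False:
  (~G | V) forces G = False.
  Clause (G | V) is falsified — contradiction.
Both cases fail, so the formula is unsatisfiable.

UNSATISFIABLE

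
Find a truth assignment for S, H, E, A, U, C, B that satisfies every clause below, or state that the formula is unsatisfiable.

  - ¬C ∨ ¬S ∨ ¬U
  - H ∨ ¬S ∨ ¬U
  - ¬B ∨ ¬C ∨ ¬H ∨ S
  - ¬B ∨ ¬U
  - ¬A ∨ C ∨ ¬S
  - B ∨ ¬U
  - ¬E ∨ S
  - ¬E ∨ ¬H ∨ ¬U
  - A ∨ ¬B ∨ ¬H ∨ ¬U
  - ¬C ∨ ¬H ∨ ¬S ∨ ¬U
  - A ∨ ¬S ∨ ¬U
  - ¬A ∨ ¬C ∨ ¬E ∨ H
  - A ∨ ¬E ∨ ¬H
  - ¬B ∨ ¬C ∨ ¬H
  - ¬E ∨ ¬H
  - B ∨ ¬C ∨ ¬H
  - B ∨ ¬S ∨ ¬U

Set S = False.
  then (¬E ∨ S) forces E = False.
Set H = False.
Set A = True.
Try U = True:
  (¬B ∨ ¬U) forces B = False.
  clause (B ∨ ¬U) is falsified — backtrack.
So U = False.
Set C = False.
Set B = True.
All clauses satisfied.

S = False, H = False, E = False, A = True, U = False, C = False, B = True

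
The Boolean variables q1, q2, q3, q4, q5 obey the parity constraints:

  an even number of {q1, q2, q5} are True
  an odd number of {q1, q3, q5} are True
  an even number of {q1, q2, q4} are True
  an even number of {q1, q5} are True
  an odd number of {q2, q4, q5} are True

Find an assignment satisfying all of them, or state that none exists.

Adding constraints 3, 4, 5 mod 2: every variable appears an even number of times on the left, so the left side is 0.
But the right sides sum to 1 (mod 2). 0 ≠ 1 — the system is inconsistent.

No satisfying assignment exists.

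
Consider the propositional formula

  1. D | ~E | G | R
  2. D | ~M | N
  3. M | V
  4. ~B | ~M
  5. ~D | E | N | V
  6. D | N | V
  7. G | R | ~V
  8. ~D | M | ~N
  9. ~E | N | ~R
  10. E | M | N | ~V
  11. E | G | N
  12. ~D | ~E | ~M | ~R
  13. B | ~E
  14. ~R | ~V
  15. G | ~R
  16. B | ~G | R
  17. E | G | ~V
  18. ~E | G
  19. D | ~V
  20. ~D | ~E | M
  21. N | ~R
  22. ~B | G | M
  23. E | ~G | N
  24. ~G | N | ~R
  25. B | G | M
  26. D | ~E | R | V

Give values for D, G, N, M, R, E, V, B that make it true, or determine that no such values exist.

D=T, G=T, N=T, M=T, R=T, E=F, V=F, B=F

Set D = True.
Set G = True.
Set N = True.
  then (~D | M | ~N) forces M = True.
  then (~B | ~M) forces B = False.
  then (B | ~E) forces E = False.
  then (B | ~G | R) forces R = True.
  then (~R | ~V) forces V = False.
All clauses satisfied.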